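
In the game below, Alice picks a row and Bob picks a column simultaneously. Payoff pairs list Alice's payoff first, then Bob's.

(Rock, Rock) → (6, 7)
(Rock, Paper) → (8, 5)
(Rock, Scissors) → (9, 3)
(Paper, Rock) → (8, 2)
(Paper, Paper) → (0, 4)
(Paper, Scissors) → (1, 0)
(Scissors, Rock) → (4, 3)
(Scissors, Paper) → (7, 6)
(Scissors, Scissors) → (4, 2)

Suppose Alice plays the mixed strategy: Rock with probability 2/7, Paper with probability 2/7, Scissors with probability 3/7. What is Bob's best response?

Compute Bob's expected payoff from each pure strategy against the given mix.
Rock: (2/7)·7 + (2/7)·2 + (3/7)·3 = 27/7
Paper: (2/7)·5 + (2/7)·4 + (3/7)·6 = 36/7
Scissors: (2/7)·3 + (2/7)·0 + (3/7)·2 = 12/7
Highest expected payoff is 36/7, from Paper.

Paper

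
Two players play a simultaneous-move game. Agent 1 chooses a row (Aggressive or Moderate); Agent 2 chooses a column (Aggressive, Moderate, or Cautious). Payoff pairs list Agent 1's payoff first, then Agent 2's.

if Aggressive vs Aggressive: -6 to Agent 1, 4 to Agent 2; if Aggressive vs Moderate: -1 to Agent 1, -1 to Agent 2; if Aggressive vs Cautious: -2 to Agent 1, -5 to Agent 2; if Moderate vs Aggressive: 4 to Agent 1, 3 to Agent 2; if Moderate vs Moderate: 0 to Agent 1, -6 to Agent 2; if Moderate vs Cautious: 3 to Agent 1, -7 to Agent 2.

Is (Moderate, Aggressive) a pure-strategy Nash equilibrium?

Holding Agent 2 at Aggressive: Agent 1 gets 4 from Moderate, versus -6 from Aggressive. No profitable deviation for Agent 1.
Holding Agent 1 at Moderate: Agent 2 gets 3 from Aggressive, versus -6 from Moderate, -7 from Cautious. No profitable deviation for Agent 2 either.

Yes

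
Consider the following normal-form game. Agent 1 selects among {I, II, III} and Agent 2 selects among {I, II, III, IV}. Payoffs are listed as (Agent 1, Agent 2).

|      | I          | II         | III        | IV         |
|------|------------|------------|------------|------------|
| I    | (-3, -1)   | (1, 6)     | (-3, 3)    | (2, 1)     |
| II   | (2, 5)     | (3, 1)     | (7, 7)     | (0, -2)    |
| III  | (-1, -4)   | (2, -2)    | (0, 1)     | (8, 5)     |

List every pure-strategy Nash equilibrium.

Check mutual best responses: a cell is a NE iff neither player can gain by unilaterally deviating.
Agent 1's best responses — vs I: II (payoff 2); vs II: II (payoff 3); vs III: II (payoff 7); vs IV: III (payoff 8).
Agent 2's best responses — vs I: II (payoff 6); vs II: III (payoff 7); vs III: IV (payoff 5).
Mutual best responses occur at (II, III) and (III, IV); at each, neither player gains by switching.

(II, III) and (III, IV)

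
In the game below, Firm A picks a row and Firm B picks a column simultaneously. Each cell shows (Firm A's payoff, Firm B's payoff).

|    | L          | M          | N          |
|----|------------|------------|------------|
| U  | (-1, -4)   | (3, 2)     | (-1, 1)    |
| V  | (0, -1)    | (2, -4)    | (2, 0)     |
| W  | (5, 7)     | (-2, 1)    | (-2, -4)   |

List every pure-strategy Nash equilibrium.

A profile is a Nash equilibrium when each player is best-responding to the other.
Firm A's best responses — vs L: W (payoff 5); vs M: U (payoff 3); vs N: V (payoff 2).
Firm B's best responses — vs U: M (payoff 2); vs V: N (payoff 0); vs W: L (payoff 7).
Mutual best responses occur at (U, M), (V, N), and (W, L); at each, neither player gains by switching.

(U, M), (V, N), and (W, L)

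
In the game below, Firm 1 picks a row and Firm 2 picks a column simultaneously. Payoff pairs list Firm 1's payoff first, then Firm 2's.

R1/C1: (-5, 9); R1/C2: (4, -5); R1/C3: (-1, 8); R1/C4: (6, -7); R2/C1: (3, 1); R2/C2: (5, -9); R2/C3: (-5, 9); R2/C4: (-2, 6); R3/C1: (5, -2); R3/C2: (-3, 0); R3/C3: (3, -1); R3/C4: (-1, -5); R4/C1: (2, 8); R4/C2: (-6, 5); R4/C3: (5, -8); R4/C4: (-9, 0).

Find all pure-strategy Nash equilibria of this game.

No pure-strategy Nash equilibrium

A profile is a Nash equilibrium when each player is best-responding to the other.
Firm 1's best responses — vs C1: R3 (payoff 5); vs C2: R2 (payoff 5); vs C3: R4 (payoff 5); vs C4: R1 (payoff 6).
Firm 2's best responses — vs R1: C1 (payoff 9); vs R2: C3 (payoff 9); vs R3: C2 (payoff 0); vs R4: C1 (payoff 8).
No cell has both players best-responding. For instance, Firm 1's best reply to C1 is R3, but against R3 Firm 2 prefers C2 over C1.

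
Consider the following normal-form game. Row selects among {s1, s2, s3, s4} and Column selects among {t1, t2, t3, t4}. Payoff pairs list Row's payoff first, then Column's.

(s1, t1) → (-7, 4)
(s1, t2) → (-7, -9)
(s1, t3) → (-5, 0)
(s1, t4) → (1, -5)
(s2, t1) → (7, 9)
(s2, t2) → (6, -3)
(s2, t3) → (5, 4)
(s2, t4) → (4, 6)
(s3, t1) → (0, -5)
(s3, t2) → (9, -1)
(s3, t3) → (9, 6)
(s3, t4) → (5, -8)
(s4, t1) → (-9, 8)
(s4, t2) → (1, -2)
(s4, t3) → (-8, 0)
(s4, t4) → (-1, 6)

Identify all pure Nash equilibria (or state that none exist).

A profile is a Nash equilibrium when each player is best-responding to the other.
Row's best responses — vs t1: s2 (payoff 7); vs t2: s3 (payoff 9); vs t3: s3 (payoff 9); vs t4: s3 (payoff 5).
Column's best responses — vs s1: t1 (payoff 4); vs s2: t1 (payoff 9); vs s3: t3 (payoff 6); vs s4: t1 (payoff 8).
Mutual best responses occur at (s2, t1) and (s3, t3); at each, neither player gains by switching.

(s2, t1) and (s3, t3)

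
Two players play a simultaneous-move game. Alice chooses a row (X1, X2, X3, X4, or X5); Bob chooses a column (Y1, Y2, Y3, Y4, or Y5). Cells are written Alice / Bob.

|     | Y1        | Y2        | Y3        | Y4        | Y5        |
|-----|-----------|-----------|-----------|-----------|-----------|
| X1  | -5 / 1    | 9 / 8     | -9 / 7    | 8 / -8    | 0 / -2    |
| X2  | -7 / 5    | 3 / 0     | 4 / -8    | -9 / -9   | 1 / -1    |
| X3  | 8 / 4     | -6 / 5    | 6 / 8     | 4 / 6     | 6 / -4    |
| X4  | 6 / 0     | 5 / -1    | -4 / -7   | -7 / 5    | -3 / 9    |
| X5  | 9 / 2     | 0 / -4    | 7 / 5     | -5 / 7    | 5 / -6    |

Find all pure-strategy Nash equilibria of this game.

A profile is a Nash equilibrium when each player is best-responding to the other.
Alice's best responses — vs Y1: X5 (payoff 9); vs Y2: X1 (payoff 9); vs Y3: X5 (payoff 7); vs Y4: X1 (payoff 8); vs Y5: X3 (payoff 6).
Bob's best responses — vs X1: Y2 (payoff 8); vs X2: Y1 (payoff 5); vs X3: Y3 (payoff 8); vs X4: Y5 (payoff 9); vs X5: Y4 (payoff 7).
The only mutual best response is (X1, Y2); neither player gains by switching there.

(X1, Y2)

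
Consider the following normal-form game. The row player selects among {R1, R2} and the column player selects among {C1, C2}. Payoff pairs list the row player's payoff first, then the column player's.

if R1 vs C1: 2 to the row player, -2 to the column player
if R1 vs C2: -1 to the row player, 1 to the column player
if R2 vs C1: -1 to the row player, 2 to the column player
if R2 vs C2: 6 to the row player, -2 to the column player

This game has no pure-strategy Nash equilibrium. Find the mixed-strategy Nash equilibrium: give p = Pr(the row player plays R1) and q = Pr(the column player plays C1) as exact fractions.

In a mixed NE each player is indifferent between their pure strategies, so the opponent's mix sets the indifference.
The column player indifferent between C1 and C2: p·(-2) + (1−p)·2 = p·1 + (1−p)·(-2) ⟹ 2 + (-4)p = (-2) + 3p ⟹ p = 4/7.
The row player indifferent between R1 and R2: q·2 + (1−q)·(-1) = q·(-1) + (1−q)·6 ⟹ (-1) + 3q = 6 + (-7)q ⟹ q = 7/10.

p = 4/7, q = 7/10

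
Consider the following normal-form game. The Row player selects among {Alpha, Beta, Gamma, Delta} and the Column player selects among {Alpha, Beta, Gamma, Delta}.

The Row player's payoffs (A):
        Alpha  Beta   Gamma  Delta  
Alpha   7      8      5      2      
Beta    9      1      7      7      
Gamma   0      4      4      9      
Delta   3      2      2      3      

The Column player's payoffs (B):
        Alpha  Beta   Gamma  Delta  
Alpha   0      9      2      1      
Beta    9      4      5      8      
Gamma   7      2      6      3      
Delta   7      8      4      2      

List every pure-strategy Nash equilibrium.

(Alpha, Beta) and (Beta, Alpha)

A profile is a Nash equilibrium when each player is best-responding to the other.
The Row player's best responses — vs Alpha: Beta (payoff 9); vs Beta: Alpha (payoff 8); vs Gamma: Beta (payoff 7); vs Delta: Gamma (payoff 9).
The Column player's best responses — vs Alpha: Beta (payoff 9); vs Beta: Alpha (payoff 9); vs Gamma: Alpha (payoff 7); vs Delta: Beta (payoff 8).
Mutual best responses occur at (Alpha, Beta) and (Beta, Alpha); at each, neither player gains by switching.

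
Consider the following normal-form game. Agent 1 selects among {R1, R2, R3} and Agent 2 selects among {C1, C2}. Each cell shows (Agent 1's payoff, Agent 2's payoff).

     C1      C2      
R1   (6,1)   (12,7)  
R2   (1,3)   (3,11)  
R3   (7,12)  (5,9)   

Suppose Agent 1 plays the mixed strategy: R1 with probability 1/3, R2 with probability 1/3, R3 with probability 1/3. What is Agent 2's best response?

C2

Compute Agent 2's expected payoff from each pure strategy against the given mix.
C1: (1/3)·1 + (1/3)·3 + (1/3)·12 = 16/3
C2: (1/3)·7 + (1/3)·11 + (1/3)·9 = 9
Highest expected payoff is 9, from C2.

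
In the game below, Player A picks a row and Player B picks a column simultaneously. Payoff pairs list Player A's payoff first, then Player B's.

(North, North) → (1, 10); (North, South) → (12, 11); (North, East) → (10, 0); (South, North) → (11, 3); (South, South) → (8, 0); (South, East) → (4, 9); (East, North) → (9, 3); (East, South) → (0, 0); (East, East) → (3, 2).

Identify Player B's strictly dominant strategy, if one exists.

Check whether one of Player B's strategies beats all alternatives regardless of what the opponent does.
North is not dominant: against North, South gives 11 > 10.
South is not dominant: against South, North gives 3 > 0.
East is not dominant: against North, North gives 10 > 0.
No single strategy is best against every opponent action.

None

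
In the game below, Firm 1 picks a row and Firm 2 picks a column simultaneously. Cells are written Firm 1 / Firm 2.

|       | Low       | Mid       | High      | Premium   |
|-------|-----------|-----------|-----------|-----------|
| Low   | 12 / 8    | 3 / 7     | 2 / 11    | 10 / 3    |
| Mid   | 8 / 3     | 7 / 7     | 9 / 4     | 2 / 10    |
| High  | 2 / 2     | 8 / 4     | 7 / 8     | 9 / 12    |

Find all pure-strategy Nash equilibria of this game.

There is no pure-strategy Nash equilibrium

Check mutual best responses: a cell is a NE iff neither player can gain by unilaterally deviating.
Firm 1's best responses — vs Low: Low (payoff 12); vs Mid: High (payoff 8); vs High: Mid (payoff 9); vs Premium: Low (payoff 10).
Firm 2's best responses — vs Low: High (payoff 11); vs Mid: Premium (payoff 10); vs High: Premium (payoff 12).
No cell has both players best-responding. For instance, Firm 1's best reply to High is Mid, but against Mid Firm 2 prefers Premium over High.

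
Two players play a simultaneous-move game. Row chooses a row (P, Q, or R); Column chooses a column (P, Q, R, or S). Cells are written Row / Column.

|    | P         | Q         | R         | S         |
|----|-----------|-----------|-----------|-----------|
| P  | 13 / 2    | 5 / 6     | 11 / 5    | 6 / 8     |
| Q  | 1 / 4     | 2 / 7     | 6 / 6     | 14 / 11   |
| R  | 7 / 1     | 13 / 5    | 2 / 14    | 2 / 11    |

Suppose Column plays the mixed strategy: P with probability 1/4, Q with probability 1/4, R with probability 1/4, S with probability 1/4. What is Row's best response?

P

Compute Row's expected payoff from each pure strategy against the given mix.
P: (1/4)·13 + (1/4)·5 + (1/4)·11 + (1/4)·6 = 35/4
Q: (1/4)·1 + (1/4)·2 + (1/4)·6 + (1/4)·14 = 23/4
R: (1/4)·7 + (1/4)·13 + (1/4)·2 + (1/4)·2 = 6
Highest expected payoff is 35/4, from P.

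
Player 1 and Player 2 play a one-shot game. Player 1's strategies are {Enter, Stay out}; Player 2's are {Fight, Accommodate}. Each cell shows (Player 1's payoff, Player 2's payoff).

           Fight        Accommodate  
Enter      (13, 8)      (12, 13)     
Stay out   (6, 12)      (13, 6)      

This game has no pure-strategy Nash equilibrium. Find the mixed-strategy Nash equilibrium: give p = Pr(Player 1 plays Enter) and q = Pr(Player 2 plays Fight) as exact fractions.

Each player's mixing probability is pinned down by making the *other* player indifferent.
Player 2 indifferent between Fight and Accommodate: p·8 + (1−p)·12 = p·13 + (1−p)·6 ⟹ 12 + (-4)p = 6 + 7p ⟹ p = 6/11.
Player 1 indifferent between Enter and Stay out: q·13 + (1−q)·12 = q·6 + (1−q)·13 ⟹ 12 + 1q = 13 + (-7)q ⟹ q = 1/8.

p = 6/11, q = 1/8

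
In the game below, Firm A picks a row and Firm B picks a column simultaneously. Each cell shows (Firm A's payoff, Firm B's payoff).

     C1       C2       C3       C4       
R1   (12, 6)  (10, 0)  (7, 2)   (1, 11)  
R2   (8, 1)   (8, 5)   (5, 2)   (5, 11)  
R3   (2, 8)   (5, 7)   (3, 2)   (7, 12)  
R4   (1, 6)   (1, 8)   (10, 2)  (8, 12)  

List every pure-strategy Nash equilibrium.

(R4, C4)

Find each player's best response to every opponent strategy; NE are the intersections.
Firm A's best responses — vs C1: R1 (payoff 12); vs C2: R1 (payoff 10); vs C3: R4 (payoff 10); vs C4: R4 (payoff 8).
Firm B's best responses — vs R1: C4 (payoff 11); vs R2: C4 (payoff 11); vs R3: C4 (payoff 12); vs R4: C4 (payoff 12).
The only mutual best response is (R4, C4); neither player gains by switching there.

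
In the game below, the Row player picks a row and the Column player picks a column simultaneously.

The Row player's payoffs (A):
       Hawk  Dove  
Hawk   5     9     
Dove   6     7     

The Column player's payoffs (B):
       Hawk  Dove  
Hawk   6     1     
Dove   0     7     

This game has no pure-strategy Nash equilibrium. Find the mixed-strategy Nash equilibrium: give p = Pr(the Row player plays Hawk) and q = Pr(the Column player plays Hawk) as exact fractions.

p = 7/12, q = 2/3

Each player's mixing probability is pinned down by making the *other* player indifferent.
The Column player indifferent between Hawk and Dove: p·6 + (1−p)·0 = p·1 + (1−p)·7 ⟹ 0 + 6p = 7 + (-6)p ⟹ p = 7/12.
The Row player indifferent between Hawk and Dove: q·5 + (1−q)·9 = q·6 + (1−q)·7 ⟹ 9 + (-4)q = 7 + (-1)q ⟹ q = 2/3.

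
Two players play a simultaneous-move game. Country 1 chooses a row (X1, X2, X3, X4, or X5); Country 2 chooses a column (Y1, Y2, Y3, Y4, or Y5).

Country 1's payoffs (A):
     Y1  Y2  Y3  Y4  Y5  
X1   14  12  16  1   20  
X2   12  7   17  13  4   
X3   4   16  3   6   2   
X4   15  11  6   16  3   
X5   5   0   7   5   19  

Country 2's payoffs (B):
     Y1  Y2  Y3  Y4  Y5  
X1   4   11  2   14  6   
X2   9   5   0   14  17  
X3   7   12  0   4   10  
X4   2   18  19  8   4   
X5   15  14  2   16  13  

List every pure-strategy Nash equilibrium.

(X3, Y2)

Find each player's best response to every opponent strategy; NE are the intersections.
Country 1's best responses — vs Y1: X4 (payoff 15); vs Y2: X3 (payoff 16); vs Y3: X2 (payoff 17); vs Y4: X4 (payoff 16); vs Y5: X1 (payoff 20).
Country 2's best responses — vs X1: Y4 (payoff 14); vs X2: Y5 (payoff 17); vs X3: Y2 (payoff 12); vs X4: Y3 (payoff 19); vs X5: Y4 (payoff 16).
The only mutual best response is (X3, Y2); neither player gains by switching there.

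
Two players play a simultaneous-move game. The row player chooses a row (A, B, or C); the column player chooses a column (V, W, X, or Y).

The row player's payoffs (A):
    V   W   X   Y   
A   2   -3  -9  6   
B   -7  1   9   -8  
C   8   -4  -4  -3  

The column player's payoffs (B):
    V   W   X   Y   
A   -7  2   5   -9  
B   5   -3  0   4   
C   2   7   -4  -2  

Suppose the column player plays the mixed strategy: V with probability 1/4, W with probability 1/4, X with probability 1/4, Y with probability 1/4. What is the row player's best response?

The row player's best reply maximizes expected payoff against the mix.
A: (1/4)·2 + (1/4)·(-3) + (1/4)·(-9) + (1/4)·6 = -1
B: (1/4)·(-7) + (1/4)·1 + (1/4)·9 + (1/4)·(-8) = -5/4
C: (1/4)·8 + (1/4)·(-4) + (1/4)·(-4) + (1/4)·(-3) = -3/4
Highest expected payoff is -3/4, from C.

C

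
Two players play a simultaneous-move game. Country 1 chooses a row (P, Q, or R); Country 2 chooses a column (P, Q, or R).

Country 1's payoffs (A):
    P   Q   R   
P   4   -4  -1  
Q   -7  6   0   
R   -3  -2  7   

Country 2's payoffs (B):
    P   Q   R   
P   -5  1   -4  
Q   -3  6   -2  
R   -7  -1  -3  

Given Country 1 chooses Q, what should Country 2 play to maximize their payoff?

With Country 1 fixed at Q, Country 2's payoffs are: P → -3, Q → 6, R → -2.
The maximum is 6, achieved by Q.

Q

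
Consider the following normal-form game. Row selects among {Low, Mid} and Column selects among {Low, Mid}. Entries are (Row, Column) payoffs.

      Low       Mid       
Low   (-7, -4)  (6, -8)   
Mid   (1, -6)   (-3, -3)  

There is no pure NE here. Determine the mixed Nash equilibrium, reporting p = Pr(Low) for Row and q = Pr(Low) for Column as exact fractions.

p = 3/7, q = 9/17

In a mixed NE each player is indifferent between their pure strategies, so the opponent's mix sets the indifference.
Column indifferent between Low and Mid: p·(-4) + (1−p)·(-6) = p·(-8) + (1−p)·(-3) ⟹ (-6) + 2p = (-3) + (-5)p ⟹ p = 3/7.
Row indifferent between Low and Mid: q·(-7) + (1−q)·6 = q·1 + (1−q)·(-3) ⟹ 6 + (-13)q = (-3) + 4q ⟹ q = 9/17.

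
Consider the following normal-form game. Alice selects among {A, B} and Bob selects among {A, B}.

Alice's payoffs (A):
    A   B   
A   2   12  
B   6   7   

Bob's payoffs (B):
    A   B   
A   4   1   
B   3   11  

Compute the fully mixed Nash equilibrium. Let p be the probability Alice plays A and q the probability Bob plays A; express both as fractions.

In a mixed NE each player is indifferent between their pure strategies, so the opponent's mix sets the indifference.
Bob indifferent between A and B: p·4 + (1−p)·3 = p·1 + (1−p)·11 ⟹ 3 + 1p = 11 + (-10)p ⟹ p = 8/11.
Alice indifferent between A and B: q·2 + (1−q)·12 = q·6 + (1−q)·7 ⟹ 12 + (-10)q = 7 + (-1)q ⟹ q = 5/9.

p = 8/11, q = 5/9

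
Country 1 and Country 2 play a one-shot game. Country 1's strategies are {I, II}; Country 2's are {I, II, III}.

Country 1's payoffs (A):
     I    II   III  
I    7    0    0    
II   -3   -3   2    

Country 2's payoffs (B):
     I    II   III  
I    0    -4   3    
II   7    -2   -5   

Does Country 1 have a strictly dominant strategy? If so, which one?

Check whether one of Country 1's strategies beats all alternatives regardless of what the opponent does.
I is not dominant: against III, II gives 2 > 0.
II is not dominant: against I, I gives 7 > -3.
No single strategy is best against every opponent action.

None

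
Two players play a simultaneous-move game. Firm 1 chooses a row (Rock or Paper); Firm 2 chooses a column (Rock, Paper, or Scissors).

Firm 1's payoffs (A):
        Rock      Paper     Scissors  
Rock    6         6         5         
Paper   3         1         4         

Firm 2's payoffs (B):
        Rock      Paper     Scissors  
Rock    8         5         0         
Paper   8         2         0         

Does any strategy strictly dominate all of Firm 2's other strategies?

A strategy is strictly dominant if it gives Firm 2 a strictly higher payoff than every other strategy, against every choice by the opponent.
Rock strictly dominates: vs Rock: 8 > each of {5, 0}; vs Paper: 8 > each of {2, 0}.

Rock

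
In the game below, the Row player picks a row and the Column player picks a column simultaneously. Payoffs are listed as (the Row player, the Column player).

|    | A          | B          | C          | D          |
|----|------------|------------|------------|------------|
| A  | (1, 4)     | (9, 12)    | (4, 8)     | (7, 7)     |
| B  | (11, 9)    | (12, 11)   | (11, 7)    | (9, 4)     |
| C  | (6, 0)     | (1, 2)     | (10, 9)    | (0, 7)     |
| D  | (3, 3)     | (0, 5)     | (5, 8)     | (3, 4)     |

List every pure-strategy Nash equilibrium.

A profile is a Nash equilibrium when each player is best-responding to the other.
The Row player's best responses — vs A: B (payoff 11); vs B: B (payoff 12); vs C: B (payoff 11); vs D: B (payoff 9).
The Column player's best responses — vs A: B (payoff 12); vs B: B (payoff 11); vs C: C (payoff 9); vs D: C (payoff 8).
The only mutual best response is (B, B); neither player gains by switching there.

(B, B)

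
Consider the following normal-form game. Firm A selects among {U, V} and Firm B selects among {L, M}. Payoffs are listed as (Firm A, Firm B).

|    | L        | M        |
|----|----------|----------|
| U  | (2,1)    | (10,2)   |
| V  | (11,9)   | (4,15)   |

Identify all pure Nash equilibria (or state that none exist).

(U, M)

Check mutual best responses: a cell is a NE iff neither player can gain by unilaterally deviating.
Firm A's best responses — vs L: V (payoff 11); vs M: U (payoff 10).
Firm B's best responses — vs U: M (payoff 2); vs V: M (payoff 15).
The only mutual best response is (U, M); neither player gains by switching there.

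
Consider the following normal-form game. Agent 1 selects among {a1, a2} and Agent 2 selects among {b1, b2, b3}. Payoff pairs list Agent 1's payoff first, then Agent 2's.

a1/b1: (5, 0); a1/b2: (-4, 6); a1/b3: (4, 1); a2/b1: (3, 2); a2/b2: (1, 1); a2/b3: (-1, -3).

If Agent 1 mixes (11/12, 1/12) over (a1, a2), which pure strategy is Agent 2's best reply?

b2

Agent 2's best reply maximizes expected payoff against the mix.
b1: (11/12)·0 + (1/12)·2 = 1/6
b2: (11/12)·6 + (1/12)·1 = 67/12
b3: (11/12)·1 + (1/12)·(-3) = 2/3
Highest expected payoff is 67/12, from b2.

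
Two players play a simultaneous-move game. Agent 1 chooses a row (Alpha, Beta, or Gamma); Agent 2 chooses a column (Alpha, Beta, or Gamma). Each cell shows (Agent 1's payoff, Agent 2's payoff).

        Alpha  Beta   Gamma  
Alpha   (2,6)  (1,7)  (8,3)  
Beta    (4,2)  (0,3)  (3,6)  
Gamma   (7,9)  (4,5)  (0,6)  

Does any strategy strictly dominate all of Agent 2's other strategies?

Check whether one of Agent 2's strategies beats all alternatives regardless of what the opponent does.
Alpha is not dominant: against Alpha, Beta gives 7 > 6.
Beta is not dominant: against Beta, Gamma gives 6 > 3.
Gamma is not dominant: against Alpha, Alpha gives 6 > 3.
No single strategy is best against every opponent action.

None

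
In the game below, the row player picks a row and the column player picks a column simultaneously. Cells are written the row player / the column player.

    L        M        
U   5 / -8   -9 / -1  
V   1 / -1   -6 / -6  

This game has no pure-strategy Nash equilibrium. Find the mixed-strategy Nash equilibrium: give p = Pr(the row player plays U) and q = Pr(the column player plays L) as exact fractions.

Each player's mixing probability is pinned down by making the *other* player indifferent.
The column player indifferent between L and M: p·(-8) + (1−p)·(-1) = p·(-1) + (1−p)·(-6) ⟹ (-1) + (-7)p = (-6) + 5p ⟹ p = 5/12.
The row player indifferent between U and V: q·5 + (1−q)·(-9) = q·1 + (1−q)·(-6) ⟹ (-9) + 14q = (-6) + 7q ⟹ q = 3/7.

p = 5/12, q = 3/7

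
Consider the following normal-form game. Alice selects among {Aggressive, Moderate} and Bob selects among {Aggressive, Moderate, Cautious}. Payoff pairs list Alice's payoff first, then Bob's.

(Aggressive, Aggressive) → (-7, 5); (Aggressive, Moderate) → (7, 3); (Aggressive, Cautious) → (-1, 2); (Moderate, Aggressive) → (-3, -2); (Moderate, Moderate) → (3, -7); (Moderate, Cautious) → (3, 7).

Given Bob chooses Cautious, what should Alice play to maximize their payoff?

Moderate

With Bob fixed at Cautious, Alice's payoffs are: Aggressive → -1, Moderate → 3.
The maximum is 3, achieved by Moderate.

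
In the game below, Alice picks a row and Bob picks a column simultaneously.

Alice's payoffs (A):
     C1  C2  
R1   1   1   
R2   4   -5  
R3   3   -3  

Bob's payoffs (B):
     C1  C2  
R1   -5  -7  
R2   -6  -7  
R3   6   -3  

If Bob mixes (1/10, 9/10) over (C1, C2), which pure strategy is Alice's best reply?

R1

Compute Alice's expected payoff from each pure strategy against the given mix.
R1: (1/10)·1 + (9/10)·1 = 1
R2: (1/10)·4 + (9/10)·(-5) = -41/10
R3: (1/10)·3 + (9/10)·(-3) = -12/5
Highest expected payoff is 1, from R1.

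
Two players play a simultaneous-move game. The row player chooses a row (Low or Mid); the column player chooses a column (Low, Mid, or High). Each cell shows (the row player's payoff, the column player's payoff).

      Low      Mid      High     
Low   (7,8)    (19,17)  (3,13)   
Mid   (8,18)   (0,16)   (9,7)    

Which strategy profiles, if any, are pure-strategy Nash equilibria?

Check mutual best responses: a cell is a NE iff neither player can gain by unilaterally deviating.
The row player's best responses — vs Low: Mid (payoff 8); vs Mid: Low (payoff 19); vs High: Mid (payoff 9).
The column player's best responses — vs Low: Mid (payoff 17); vs Mid: Low (payoff 18).
Mutual best responses occur at (Low, Mid) and (Mid, Low); at each, neither player gains by switching.

(Low, Mid) and (Mid, Low)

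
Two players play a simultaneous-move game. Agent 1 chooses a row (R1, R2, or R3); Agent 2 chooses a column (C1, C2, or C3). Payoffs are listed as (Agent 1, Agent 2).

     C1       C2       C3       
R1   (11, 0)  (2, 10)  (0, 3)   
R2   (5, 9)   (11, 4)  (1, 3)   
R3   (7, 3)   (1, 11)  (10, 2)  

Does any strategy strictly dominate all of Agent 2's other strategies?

Check whether one of Agent 2's strategies beats all alternatives regardless of what the opponent does.
C1 is not dominant: against R1, C2 gives 10 > 0.
C2 is not dominant: against R2, C1 gives 9 > 4.
C3 is not dominant: against R1, C2 gives 10 > 3.
No single strategy is best against every opponent action.

None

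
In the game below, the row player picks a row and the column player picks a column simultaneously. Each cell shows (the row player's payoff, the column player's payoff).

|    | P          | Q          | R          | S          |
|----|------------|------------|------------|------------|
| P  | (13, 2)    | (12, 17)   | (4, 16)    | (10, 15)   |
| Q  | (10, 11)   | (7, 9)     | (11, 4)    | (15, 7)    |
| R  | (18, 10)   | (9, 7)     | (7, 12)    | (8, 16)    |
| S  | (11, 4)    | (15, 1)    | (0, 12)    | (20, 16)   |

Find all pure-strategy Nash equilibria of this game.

Find each player's best response to every opponent strategy; NE are the intersections.
The row player's best responses — vs P: R (payoff 18); vs Q: S (payoff 15); vs R: Q (payoff 11); vs S: S (payoff 20).
The column player's best responses — vs P: Q (payoff 17); vs Q: P (payoff 11); vs R: S (payoff 16); vs S: S (payoff 16).
The only mutual best response is (S, S); neither player gains by switching there.

(S, S)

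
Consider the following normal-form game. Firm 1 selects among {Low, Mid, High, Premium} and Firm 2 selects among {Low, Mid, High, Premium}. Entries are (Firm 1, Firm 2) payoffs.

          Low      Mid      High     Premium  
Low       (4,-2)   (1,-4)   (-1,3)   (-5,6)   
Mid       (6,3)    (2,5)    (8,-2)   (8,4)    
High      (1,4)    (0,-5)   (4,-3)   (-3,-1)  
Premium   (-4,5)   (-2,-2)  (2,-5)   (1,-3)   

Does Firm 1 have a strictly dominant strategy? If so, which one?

Mid

A strategy is strictly dominant if it gives Firm 1 a strictly higher payoff than every other strategy, against every choice by the opponent.
Mid strictly dominates: vs Low: 6 > each of {4, 1, -4}; vs Mid: 2 > each of {1, 0, -2}; vs High: 8 > each of {-1, 4, 2}; vs Premium: 8 > each of {-5, -3, 1}.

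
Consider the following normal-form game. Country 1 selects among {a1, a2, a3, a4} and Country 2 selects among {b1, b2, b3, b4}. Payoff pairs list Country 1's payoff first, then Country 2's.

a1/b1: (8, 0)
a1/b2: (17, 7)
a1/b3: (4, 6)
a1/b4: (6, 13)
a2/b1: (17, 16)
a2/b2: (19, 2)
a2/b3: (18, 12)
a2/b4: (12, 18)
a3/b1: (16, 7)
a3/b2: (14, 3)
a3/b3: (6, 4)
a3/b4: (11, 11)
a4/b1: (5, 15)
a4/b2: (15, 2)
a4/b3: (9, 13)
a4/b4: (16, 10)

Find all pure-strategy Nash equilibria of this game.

Find each player's best response to every opponent strategy; NE are the intersections.
Country 1's best responses — vs b1: a2 (payoff 17); vs b2: a2 (payoff 19); vs b3: a2 (payoff 18); vs b4: a4 (payoff 16).
Country 2's best responses — vs a1: b4 (payoff 13); vs a2: b4 (payoff 18); vs a3: b4 (payoff 11); vs a4: b1 (payoff 15).
No cell has both players best-responding. For instance, Country 1's best reply to b3 is a2, but against a2 Country 2 prefers b4 over b3.

No pure-strategy Nash equilibrium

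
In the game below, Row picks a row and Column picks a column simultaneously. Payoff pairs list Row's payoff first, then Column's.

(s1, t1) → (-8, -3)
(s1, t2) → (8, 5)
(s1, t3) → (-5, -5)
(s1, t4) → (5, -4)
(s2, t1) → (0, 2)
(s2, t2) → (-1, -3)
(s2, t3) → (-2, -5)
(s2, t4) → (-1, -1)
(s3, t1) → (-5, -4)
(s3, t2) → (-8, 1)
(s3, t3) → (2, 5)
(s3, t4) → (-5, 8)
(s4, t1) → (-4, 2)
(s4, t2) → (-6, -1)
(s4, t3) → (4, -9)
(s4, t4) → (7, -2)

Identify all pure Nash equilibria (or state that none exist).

Check mutual best responses: a cell is a NE iff neither player can gain by unilaterally deviating.
Row's best responses — vs t1: s2 (payoff 0); vs t2: s1 (payoff 8); vs t3: s4 (payoff 4); vs t4: s4 (payoff 7).
Column's best responses — vs s1: t2 (payoff 5); vs s2: t1 (payoff 2); vs s3: t4 (payoff 8); vs s4: t1 (payoff 2).
Mutual best responses occur at (s1, t2) and (s2, t1); at each, neither player gains by switching.

(s1, t2) and (s2, t1)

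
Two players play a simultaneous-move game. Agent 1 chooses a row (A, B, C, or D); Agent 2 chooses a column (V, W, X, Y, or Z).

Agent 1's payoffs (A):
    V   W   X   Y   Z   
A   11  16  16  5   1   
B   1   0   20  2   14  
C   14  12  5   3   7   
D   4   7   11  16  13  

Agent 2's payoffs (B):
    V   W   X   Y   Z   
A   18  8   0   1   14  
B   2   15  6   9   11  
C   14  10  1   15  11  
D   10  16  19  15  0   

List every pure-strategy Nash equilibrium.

Check mutual best responses: a cell is a NE iff neither player can gain by unilaterally deviating.
Agent 1's best responses — vs V: C (payoff 14); vs W: A (payoff 16); vs X: B (payoff 20); vs Y: D (payoff 16); vs Z: B (payoff 14).
Agent 2's best responses — vs A: V (payoff 18); vs B: W (payoff 15); vs C: Y (payoff 15); vs D: X (payoff 19).
No cell has both players best-responding. For instance, Agent 1's best reply to X is B, but against B Agent 2 prefers W over X.

None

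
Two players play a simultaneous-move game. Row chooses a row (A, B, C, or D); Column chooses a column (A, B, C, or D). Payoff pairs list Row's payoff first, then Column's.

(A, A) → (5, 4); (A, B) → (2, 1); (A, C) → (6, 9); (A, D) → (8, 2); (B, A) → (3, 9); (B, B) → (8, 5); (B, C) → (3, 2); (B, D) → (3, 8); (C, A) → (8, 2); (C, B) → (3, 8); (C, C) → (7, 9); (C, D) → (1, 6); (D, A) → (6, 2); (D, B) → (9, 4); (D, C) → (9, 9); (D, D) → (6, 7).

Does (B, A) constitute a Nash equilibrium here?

Holding Column at A: Row gets 3 from B but could get 8 by switching to C. Row has a profitable deviation.

No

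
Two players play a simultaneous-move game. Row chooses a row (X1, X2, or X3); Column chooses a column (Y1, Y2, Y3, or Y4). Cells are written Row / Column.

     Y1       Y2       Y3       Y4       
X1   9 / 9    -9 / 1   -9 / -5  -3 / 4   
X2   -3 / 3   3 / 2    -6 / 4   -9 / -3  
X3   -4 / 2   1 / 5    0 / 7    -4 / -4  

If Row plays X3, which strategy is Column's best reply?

With Row fixed at X3, Column's payoffs are: Y1 → 2, Y2 → 5, Y3 → 7, Y4 → -4.
The maximum is 7, achieved by Y3.

Y3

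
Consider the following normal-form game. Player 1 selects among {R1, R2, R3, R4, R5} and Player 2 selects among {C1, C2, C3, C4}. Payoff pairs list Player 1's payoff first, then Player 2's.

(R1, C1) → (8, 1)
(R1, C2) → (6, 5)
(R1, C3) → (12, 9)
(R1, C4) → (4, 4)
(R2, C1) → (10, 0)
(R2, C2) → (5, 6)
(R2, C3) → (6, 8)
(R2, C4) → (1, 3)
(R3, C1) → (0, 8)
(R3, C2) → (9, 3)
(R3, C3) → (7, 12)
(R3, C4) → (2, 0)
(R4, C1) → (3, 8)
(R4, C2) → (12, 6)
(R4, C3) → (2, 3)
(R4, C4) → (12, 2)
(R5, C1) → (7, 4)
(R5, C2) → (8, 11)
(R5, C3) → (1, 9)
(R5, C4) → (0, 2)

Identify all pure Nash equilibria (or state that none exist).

(R1, C3)

A profile is a Nash equilibrium when each player is best-responding to the other.
Player 1's best responses — vs C1: R2 (payoff 10); vs C2: R4 (payoff 12); vs C3: R1 (payoff 12); vs C4: R4 (payoff 12).
Player 2's best responses — vs R1: C3 (payoff 9); vs R2: C3 (payoff 8); vs R3: C3 (payoff 12); vs R4: C1 (payoff 8); vs R5: C2 (payoff 11).
The only mutual best response is (R1, C3); neither player gains by switching there.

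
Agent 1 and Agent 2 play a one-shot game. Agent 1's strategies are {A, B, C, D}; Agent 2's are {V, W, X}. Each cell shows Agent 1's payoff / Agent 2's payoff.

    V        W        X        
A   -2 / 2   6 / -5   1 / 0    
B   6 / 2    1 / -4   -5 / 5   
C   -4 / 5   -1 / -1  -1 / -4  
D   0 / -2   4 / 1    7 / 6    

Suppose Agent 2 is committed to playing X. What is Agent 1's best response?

With Agent 2 fixed at X, Agent 1's payoffs are: A → 1, B → -5, C → -1, D → 7.
The maximum is 7, achieved by D.

D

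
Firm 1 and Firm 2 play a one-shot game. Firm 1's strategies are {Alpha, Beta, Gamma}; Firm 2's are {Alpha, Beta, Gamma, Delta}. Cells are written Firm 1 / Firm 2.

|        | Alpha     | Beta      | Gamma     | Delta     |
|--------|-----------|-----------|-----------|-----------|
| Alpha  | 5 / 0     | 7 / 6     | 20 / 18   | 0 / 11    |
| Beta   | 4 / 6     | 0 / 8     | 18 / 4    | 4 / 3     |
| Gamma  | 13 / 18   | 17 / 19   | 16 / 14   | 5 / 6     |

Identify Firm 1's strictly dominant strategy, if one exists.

Check whether one of Firm 1's strategies beats all alternatives regardless of what the opponent does.
Alpha is not dominant: against Alpha, Gamma gives 13 > 5.
Beta is not dominant: against Alpha, Alpha gives 5 > 4.
Gamma is not dominant: against Gamma, Alpha gives 20 > 16.
No single strategy is best against every opponent action.

No strictly dominant strategy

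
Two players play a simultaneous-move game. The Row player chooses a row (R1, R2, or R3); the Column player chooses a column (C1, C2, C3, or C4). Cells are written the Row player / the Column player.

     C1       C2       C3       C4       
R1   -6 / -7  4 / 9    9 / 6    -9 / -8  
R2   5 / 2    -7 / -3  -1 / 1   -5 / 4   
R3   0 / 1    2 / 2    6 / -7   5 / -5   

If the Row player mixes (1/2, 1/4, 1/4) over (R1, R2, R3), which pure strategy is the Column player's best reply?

Compute the Column player's expected payoff from each pure strategy against the given mix.
C1: (1/2)·(-7) + (1/4)·2 + (1/4)·1 = -11/4
C2: (1/2)·9 + (1/4)·(-3) + (1/4)·2 = 17/4
C3: (1/2)·6 + (1/4)·1 + (1/4)·(-7) = 3/2
C4: (1/2)·(-8) + (1/4)·4 + (1/4)·(-5) = -17/4
Highest expected payoff is 17/4, from C2.

C2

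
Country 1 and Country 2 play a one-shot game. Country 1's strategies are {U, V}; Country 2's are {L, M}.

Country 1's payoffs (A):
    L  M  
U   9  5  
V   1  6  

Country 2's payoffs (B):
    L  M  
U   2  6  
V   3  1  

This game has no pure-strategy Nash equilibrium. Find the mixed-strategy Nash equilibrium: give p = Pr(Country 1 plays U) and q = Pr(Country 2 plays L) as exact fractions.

p = 1/3, q = 1/9

In a mixed NE each player is indifferent between their pure strategies, so the opponent's mix sets the indifference.
Country 2 indifferent between L and M: p·2 + (1−p)·3 = p·6 + (1−p)·1 ⟹ 3 + (-1)p = 1 + 5p ⟹ p = 1/3.
Country 1 indifferent between U and V: q·9 + (1−q)·5 = q·1 + (1−q)·6 ⟹ 5 + 4q = 6 + (-5)q ⟹ q = 1/9.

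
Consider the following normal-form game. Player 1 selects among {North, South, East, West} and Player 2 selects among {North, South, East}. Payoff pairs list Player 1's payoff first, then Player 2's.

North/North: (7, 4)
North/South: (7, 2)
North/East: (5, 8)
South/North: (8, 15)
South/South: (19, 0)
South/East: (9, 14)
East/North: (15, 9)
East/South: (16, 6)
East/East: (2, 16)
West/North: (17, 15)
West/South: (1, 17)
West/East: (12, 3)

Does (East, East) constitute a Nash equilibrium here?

No

Holding Player 2 at East: Player 1 gets 2 from East but could get 12 by switching to West. Player 1 has a profitable deviation.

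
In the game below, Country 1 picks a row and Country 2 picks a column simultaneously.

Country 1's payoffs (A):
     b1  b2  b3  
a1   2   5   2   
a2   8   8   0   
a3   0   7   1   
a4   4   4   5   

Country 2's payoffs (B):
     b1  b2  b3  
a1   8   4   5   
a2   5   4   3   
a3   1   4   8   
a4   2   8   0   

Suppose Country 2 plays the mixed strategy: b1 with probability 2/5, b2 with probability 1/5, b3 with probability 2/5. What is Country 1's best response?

Compute Country 1's expected payoff from each pure strategy against the given mix.
a1: (2/5)·2 + (1/5)·5 + (2/5)·2 = 13/5
a2: (2/5)·8 + (1/5)·8 + (2/5)·0 = 24/5
a3: (2/5)·0 + (1/5)·7 + (2/5)·1 = 9/5
a4: (2/5)·4 + (1/5)·4 + (2/5)·5 = 22/5
Highest expected payoff is 24/5, from a2.

a2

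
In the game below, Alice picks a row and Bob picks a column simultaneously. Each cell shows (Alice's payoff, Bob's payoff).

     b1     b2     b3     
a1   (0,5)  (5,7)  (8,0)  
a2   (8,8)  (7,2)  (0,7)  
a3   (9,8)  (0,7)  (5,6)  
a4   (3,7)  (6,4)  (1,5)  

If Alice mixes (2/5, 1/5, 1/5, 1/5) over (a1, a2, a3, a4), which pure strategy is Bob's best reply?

b1

Compute Bob's expected payoff from each pure strategy against the given mix.
b1: (2/5)·5 + (1/5)·8 + (1/5)·8 + (1/5)·7 = 33/5
b2: (2/5)·7 + (1/5)·2 + (1/5)·7 + (1/5)·4 = 27/5
b3: (2/5)·0 + (1/5)·7 + (1/5)·6 + (1/5)·5 = 18/5
Highest expected payoff is 33/5, from b1.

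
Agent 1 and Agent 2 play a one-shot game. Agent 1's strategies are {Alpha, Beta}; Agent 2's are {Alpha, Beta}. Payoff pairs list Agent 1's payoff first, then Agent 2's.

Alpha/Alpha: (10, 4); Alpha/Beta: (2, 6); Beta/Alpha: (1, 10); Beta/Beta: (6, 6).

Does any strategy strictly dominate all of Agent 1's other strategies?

None

A strategy is strictly dominant if it gives Agent 1 a strictly higher payoff than every other strategy, against every choice by the opponent.
Alpha is not dominant: against Beta, Beta gives 6 > 2.
Beta is not dominant: against Alpha, Alpha gives 10 > 1.
No single strategy is best against every opponent action.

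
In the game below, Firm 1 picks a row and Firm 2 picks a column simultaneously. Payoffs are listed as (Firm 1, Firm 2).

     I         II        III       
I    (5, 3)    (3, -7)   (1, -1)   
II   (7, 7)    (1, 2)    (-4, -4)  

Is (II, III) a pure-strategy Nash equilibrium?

Holding Firm 2 at III: Firm 1 gets -4 from II but could get 1 by switching to I. Firm 1 has a profitable deviation.

No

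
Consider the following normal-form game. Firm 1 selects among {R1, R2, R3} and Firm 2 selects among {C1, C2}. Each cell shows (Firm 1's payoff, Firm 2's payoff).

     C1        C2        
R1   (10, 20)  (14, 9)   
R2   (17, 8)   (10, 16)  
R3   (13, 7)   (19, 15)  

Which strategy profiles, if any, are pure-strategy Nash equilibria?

(R3, C2)

A profile is a Nash equilibrium when each player is best-responding to the other.
Firm 1's best responses — vs C1: R2 (payoff 17); vs C2: R3 (payoff 19).
Firm 2's best responses — vs R1: C1 (payoff 20); vs R2: C2 (payoff 16); vs R3: C2 (payoff 15).
The only mutual best response is (R3, C2); neither player gains by switching there.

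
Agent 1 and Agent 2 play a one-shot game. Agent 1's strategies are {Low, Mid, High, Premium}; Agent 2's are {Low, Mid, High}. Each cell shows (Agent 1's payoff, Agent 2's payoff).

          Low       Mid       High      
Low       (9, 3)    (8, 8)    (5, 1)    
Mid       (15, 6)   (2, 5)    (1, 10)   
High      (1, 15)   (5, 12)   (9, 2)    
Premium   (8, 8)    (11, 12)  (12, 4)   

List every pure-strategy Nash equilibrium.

Find each player's best response to every opponent strategy; NE are the intersections.
Agent 1's best responses — vs Low: Mid (payoff 15); vs Mid: Premium (payoff 11); vs High: Premium (payoff 12).
Agent 2's best responses — vs Low: Mid (payoff 8); vs Mid: High (payoff 10); vs High: Low (payoff 15); vs Premium: Mid (payoff 12).
The only mutual best response is (Premium, Mid); neither player gains by switching there.

(Premium, Mid)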